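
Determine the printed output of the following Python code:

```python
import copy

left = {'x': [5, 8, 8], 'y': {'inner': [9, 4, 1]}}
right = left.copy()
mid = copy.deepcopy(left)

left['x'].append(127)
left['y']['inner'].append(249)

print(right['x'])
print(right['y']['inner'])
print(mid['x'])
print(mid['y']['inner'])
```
[5, 8, 8, 127]
[9, 4, 1, 249]
[5, 8, 8]
[9, 4, 1]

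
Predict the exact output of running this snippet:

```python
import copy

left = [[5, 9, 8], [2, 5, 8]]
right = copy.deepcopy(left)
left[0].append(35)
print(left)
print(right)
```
[[5, 9, 8, 35], [2, 5, 8]]
[[5, 9, 8], [2, 5, 8]]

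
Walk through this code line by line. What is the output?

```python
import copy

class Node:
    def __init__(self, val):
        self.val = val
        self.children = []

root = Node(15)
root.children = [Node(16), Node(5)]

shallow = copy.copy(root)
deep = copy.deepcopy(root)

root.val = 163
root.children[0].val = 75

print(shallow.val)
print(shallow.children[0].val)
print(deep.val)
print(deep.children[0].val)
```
15
75
15
16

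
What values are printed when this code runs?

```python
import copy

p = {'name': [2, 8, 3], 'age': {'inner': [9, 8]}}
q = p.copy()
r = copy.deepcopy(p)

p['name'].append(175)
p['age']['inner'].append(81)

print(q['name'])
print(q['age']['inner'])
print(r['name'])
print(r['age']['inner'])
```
[2, 8, 3, 175]
[9, 8, 81]
[2, 8, 3]
[9, 8]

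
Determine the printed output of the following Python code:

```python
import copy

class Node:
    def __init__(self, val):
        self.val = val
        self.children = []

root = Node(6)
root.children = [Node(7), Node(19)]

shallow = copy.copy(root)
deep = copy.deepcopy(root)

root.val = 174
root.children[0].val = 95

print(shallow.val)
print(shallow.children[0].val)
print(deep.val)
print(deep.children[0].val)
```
6
95
6
7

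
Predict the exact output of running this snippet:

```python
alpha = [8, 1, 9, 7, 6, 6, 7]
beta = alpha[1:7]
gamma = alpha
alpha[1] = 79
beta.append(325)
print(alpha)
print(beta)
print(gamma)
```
[8, 79, 9, 7, 6, 6, 7]
[1, 9, 7, 6, 6, 7, 325]
[8, 79, 9, 7, 6, 6, 7]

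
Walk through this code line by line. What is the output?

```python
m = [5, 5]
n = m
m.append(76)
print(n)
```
[5, 5, 76]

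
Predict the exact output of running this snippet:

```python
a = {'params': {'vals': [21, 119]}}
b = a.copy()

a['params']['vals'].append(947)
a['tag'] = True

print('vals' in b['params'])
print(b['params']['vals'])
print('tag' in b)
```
True
[21, 119, 947]
False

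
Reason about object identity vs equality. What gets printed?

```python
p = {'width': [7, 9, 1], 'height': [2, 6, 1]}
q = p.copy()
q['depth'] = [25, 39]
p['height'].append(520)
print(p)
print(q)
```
{'width': [7, 9, 1], 'height': [2, 6, 1, 520]}
{'width': [7, 9, 1], 'height': [2, 6, 1, 520], 'depth': [25, 39]}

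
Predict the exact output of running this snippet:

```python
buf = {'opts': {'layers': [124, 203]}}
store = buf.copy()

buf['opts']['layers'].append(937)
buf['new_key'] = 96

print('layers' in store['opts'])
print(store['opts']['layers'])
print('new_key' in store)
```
True
[124, 203, 937]
False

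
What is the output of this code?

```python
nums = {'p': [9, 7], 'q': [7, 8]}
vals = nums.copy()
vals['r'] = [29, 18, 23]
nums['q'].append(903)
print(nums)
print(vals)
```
{'p': [9, 7], 'q': [7, 8, 903]}
{'p': [9, 7], 'q': [7, 8, 903], 'r': [29, 18, 23]}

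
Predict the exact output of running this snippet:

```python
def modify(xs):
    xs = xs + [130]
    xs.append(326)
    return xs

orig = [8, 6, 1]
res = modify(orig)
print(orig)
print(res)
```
[8, 6, 1]
[8, 6, 1, 130, 326]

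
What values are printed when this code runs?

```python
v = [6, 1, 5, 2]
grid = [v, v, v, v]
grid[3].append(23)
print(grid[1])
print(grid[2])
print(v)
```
[6, 1, 5, 2, 23]
[6, 1, 5, 2, 23]
[6, 1, 5, 2, 23]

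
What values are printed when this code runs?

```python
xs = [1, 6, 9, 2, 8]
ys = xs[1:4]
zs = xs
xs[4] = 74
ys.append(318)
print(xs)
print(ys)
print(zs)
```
[1, 6, 9, 2, 74]
[6, 9, 2, 318]
[1, 6, 9, 2, 74]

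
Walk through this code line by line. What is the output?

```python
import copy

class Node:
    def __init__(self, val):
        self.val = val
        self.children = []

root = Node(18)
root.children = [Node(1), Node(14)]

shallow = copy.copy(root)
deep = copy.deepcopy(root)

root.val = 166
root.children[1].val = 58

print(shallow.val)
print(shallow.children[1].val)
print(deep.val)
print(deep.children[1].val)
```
18
58
18
14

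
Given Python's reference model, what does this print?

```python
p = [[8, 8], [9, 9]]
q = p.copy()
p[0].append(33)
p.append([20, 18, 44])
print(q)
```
[[8, 8, 33], [9, 9]]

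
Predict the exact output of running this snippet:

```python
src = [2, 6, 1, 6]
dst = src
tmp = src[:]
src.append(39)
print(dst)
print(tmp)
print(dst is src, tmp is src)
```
[2, 6, 1, 6, 39]
[2, 6, 1, 6]
True False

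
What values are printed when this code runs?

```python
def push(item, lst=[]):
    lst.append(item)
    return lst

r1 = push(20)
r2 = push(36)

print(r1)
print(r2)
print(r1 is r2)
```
[20, 36]
[20, 36]
True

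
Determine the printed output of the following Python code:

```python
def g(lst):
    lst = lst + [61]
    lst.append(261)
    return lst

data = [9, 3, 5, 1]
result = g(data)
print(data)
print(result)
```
[9, 3, 5, 1]
[9, 3, 5, 1, 61, 261]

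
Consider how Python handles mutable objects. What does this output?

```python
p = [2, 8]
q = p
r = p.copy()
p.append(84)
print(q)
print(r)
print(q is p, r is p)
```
[2, 8, 84]
[2, 8]
True False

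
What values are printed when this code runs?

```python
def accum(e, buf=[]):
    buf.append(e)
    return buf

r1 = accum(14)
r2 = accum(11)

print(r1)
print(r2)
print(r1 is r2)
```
[14, 11]
[14, 11]
True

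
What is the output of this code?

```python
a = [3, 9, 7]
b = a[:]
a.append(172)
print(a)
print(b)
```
[3, 9, 7, 172]
[3, 9, 7]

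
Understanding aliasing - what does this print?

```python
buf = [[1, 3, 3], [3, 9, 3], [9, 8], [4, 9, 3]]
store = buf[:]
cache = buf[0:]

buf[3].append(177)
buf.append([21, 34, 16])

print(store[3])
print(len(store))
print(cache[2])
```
[4, 9, 3, 177]
4
[9, 8]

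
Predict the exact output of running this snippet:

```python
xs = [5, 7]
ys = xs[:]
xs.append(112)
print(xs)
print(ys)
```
[5, 7, 112]
[5, 7]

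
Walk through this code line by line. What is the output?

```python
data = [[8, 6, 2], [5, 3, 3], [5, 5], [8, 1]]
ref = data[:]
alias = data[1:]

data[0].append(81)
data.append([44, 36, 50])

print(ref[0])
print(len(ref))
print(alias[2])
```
[8, 6, 2, 81]
4
[8, 1]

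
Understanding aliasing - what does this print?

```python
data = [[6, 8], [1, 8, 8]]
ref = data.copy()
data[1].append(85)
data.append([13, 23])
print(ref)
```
[[6, 8], [1, 8, 8, 85]]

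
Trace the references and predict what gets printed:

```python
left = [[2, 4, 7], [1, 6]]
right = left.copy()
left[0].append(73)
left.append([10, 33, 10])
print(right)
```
[[2, 4, 7, 73], [1, 6]]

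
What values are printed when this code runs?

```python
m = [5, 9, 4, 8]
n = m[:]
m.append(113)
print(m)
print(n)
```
[5, 9, 4, 8, 113]
[5, 9, 4, 8]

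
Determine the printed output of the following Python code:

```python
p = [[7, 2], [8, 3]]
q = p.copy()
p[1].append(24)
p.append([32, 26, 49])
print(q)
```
[[7, 2], [8, 3, 24]]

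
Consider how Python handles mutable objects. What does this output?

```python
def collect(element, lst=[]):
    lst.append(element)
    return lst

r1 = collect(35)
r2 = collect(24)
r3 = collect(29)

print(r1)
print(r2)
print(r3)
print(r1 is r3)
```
[35, 24, 29]
[35, 24, 29]
[35, 24, 29]
True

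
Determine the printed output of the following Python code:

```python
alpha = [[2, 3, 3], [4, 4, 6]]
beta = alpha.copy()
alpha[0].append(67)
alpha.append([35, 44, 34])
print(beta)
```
[[2, 3, 3, 67], [4, 4, 6]]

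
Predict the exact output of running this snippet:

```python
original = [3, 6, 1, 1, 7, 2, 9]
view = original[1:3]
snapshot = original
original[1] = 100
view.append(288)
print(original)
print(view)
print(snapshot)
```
[3, 100, 1, 1, 7, 2, 9]
[6, 1, 288]
[3, 100, 1, 1, 7, 2, 9]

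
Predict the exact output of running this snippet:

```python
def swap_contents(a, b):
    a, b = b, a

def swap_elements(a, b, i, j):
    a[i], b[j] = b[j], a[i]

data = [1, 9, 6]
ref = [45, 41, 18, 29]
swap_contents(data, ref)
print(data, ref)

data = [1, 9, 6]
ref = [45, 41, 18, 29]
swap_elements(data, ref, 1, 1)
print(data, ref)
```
[1, 9, 6] [45, 41, 18, 29]
[1, 41, 6] [45, 9, 18, 29]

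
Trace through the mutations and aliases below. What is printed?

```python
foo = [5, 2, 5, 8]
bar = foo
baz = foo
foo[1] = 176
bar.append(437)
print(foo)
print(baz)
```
[5, 176, 5, 8, 437]
[5, 176, 5, 8, 437]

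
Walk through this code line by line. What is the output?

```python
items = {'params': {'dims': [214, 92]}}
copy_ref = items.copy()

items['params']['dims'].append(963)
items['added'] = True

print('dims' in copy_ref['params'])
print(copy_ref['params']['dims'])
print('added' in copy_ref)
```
True
[214, 92, 963]
False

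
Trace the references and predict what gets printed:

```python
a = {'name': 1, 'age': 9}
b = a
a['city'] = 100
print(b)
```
{'name': 1, 'age': 9, 'city': 100}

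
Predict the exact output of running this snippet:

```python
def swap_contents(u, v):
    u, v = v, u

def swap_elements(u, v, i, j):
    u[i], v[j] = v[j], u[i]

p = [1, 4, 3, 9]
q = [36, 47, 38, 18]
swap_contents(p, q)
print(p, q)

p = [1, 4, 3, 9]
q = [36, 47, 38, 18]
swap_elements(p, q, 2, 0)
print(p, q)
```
[1, 4, 3, 9] [36, 47, 38, 18]
[1, 4, 36, 9] [3, 47, 38, 18]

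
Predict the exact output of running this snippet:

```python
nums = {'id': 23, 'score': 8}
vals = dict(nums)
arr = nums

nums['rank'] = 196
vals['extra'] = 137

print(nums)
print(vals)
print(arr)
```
{'id': 23, 'score': 8, 'rank': 196}
{'id': 23, 'score': 8, 'extra': 137}
{'id': 23, 'score': 8, 'rank': 196}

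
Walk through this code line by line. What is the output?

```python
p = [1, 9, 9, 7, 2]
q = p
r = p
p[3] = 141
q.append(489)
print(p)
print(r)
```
[1, 9, 9, 141, 2, 489]
[1, 9, 9, 141, 2, 489]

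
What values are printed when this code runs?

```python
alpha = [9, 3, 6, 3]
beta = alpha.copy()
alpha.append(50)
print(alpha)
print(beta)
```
[9, 3, 6, 3, 50]
[9, 3, 6, 3]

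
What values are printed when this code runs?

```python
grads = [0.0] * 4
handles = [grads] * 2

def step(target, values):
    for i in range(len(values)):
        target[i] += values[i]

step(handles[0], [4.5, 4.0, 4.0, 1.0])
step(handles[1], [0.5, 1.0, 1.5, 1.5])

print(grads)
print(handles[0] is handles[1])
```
[5.0, 5.0, 5.5, 2.5]
True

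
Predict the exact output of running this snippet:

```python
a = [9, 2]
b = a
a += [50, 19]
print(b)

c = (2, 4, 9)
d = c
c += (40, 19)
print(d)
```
[9, 2, 50, 19]
(2, 4, 9)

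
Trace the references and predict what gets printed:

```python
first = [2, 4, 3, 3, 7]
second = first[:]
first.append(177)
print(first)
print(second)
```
[2, 4, 3, 3, 7, 177]
[2, 4, 3, 3, 7]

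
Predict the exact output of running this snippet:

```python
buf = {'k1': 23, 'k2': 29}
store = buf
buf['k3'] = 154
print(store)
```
{'k1': 23, 'k2': 29, 'k3': 154}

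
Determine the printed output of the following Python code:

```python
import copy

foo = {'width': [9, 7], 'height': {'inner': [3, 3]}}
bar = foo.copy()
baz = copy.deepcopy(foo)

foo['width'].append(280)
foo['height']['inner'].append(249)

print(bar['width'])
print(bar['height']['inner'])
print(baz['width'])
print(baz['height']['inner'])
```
[9, 7, 280]
[3, 3, 249]
[9, 7]
[3, 3]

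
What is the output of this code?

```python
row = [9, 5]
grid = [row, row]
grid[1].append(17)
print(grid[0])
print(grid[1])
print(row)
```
[9, 5, 17]
[9, 5, 17]
[9, 5, 17]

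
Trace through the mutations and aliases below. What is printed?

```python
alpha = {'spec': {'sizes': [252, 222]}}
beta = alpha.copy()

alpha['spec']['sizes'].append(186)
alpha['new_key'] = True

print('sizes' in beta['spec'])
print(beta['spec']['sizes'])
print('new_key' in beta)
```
True
[252, 222, 186]
False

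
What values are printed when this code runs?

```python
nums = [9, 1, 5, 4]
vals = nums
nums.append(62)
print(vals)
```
[9, 1, 5, 4, 62]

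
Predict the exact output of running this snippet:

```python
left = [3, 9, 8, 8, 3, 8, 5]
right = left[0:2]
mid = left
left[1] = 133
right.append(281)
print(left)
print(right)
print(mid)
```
[3, 133, 8, 8, 3, 8, 5]
[3, 9, 281]
[3, 133, 8, 8, 3, 8, 5]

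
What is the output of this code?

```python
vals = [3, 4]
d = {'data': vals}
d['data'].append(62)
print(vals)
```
[3, 4, 62]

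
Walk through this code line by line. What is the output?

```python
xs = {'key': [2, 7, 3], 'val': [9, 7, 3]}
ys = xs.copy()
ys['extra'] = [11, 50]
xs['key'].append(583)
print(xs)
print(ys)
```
{'key': [2, 7, 3, 583], 'val': [9, 7, 3]}
{'key': [2, 7, 3, 583], 'val': [9, 7, 3], 'extra': [11, 50]}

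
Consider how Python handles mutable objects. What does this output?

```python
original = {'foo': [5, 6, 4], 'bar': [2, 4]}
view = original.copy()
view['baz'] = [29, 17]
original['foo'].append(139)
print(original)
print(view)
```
{'foo': [5, 6, 4, 139], 'bar': [2, 4]}
{'foo': [5, 6, 4, 139], 'bar': [2, 4], 'baz': [29, 17]}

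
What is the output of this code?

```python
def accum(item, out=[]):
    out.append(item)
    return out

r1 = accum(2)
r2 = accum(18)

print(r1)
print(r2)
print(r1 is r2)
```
[2, 18]
[2, 18]
True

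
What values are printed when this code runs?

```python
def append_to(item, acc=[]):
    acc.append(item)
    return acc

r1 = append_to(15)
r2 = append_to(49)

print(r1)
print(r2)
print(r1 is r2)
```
[15, 49]
[15, 49]
True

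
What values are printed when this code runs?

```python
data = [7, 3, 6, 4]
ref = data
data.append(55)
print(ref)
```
[7, 3, 6, 4, 55]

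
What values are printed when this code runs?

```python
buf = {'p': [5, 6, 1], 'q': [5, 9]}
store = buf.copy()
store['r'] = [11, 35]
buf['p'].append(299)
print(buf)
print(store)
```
{'p': [5, 6, 1, 299], 'q': [5, 9]}
{'p': [5, 6, 1, 299], 'q': [5, 9], 'r': [11, 35]}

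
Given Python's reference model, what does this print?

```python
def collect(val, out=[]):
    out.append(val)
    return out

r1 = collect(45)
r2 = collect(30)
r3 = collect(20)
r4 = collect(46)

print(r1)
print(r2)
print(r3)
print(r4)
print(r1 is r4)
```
[45, 30, 20, 46]
[45, 30, 20, 46]
[45, 30, 20, 46]
[45, 30, 20, 46]
True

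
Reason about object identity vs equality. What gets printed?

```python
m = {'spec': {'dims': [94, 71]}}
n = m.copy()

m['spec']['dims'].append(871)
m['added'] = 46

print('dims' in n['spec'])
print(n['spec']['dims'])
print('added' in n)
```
True
[94, 71, 871]
False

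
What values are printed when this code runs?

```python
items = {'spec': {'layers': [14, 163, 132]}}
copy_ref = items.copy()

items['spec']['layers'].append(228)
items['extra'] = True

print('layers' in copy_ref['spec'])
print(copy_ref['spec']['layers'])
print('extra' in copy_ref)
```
True
[14, 163, 132, 228]
False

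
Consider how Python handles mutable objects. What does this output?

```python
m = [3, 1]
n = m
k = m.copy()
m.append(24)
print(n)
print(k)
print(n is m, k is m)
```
[3, 1, 24]
[3, 1]
True False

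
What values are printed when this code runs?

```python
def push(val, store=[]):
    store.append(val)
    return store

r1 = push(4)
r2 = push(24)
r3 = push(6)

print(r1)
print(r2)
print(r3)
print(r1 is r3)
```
[4, 24, 6]
[4, 24, 6]
[4, 24, 6]
True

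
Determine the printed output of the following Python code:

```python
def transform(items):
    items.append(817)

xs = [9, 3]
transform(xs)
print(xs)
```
[9, 3, 817]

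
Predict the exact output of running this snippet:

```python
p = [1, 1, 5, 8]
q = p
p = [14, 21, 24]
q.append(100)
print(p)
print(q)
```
[14, 21, 24]
[1, 1, 5, 8, 100]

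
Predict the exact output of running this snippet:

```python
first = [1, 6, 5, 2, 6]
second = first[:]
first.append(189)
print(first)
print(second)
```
[1, 6, 5, 2, 6, 189]
[1, 6, 5, 2, 6]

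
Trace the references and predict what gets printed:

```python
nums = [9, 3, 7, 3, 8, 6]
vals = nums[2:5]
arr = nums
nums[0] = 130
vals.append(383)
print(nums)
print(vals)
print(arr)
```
[130, 3, 7, 3, 8, 6]
[7, 3, 8, 383]
[130, 3, 7, 3, 8, 6]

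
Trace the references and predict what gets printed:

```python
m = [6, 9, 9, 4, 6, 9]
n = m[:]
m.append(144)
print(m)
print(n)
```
[6, 9, 9, 4, 6, 9, 144]
[6, 9, 9, 4, 6, 9]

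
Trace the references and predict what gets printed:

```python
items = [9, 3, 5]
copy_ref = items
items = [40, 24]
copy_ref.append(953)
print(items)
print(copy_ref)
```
[40, 24]
[9, 3, 5, 953]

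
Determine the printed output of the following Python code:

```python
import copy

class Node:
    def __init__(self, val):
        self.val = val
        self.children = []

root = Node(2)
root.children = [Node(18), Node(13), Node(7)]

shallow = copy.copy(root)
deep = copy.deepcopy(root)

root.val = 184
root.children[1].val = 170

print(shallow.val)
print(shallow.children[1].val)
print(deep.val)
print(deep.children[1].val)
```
2
170
2
13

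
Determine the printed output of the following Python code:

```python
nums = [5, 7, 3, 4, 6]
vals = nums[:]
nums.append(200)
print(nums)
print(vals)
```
[5, 7, 3, 4, 6, 200]
[5, 7, 3, 4, 6]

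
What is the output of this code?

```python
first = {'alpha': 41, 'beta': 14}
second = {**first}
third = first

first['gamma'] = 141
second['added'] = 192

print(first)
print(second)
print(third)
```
{'alpha': 41, 'beta': 14, 'gamma': 141}
{'alpha': 41, 'beta': 14, 'added': 192}
{'alpha': 41, 'beta': 14, 'gamma': 141}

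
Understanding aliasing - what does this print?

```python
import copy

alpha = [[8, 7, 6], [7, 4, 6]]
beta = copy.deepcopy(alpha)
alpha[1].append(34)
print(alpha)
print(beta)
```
[[8, 7, 6], [7, 4, 6, 34]]
[[8, 7, 6], [7, 4, 6]]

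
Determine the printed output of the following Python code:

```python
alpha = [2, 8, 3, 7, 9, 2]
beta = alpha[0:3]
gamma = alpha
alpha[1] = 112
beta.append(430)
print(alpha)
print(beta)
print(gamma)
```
[2, 112, 3, 7, 9, 2]
[2, 8, 3, 430]
[2, 112, 3, 7, 9, 2]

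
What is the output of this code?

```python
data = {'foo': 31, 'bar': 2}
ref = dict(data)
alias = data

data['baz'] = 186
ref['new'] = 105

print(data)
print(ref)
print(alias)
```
{'foo': 31, 'bar': 2, 'baz': 186}
{'foo': 31, 'bar': 2, 'new': 105}
{'foo': 31, 'bar': 2, 'baz': 186}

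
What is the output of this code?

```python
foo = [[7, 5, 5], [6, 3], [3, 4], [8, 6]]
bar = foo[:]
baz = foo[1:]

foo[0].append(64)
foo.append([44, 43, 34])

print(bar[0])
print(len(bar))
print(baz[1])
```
[7, 5, 5, 64]
4
[3, 4]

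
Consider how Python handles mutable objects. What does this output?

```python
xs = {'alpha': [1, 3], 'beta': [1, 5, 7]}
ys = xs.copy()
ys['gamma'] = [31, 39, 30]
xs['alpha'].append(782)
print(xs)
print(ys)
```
{'alpha': [1, 3, 782], 'beta': [1, 5, 7]}
{'alpha': [1, 3, 782], 'beta': [1, 5, 7], 'gamma': [31, 39, 30]}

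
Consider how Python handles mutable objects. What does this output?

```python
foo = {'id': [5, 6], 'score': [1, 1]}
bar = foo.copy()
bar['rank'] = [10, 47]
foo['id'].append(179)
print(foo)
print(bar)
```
{'id': [5, 6, 179], 'score': [1, 1]}
{'id': [5, 6, 179], 'score': [1, 1], 'rank': [10, 47]}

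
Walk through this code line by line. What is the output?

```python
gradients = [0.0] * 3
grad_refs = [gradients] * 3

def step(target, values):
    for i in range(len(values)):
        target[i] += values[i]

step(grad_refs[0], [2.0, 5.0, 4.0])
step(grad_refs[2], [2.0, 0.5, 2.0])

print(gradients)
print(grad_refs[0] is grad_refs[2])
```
[4.0, 5.5, 6.0]
True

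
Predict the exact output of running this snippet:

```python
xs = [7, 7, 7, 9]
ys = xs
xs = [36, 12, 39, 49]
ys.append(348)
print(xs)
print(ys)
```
[36, 12, 39, 49]
[7, 7, 7, 9, 348]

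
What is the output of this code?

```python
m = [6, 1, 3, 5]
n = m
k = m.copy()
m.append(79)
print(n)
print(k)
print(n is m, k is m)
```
[6, 1, 3, 5, 79]
[6, 1, 3, 5]
True False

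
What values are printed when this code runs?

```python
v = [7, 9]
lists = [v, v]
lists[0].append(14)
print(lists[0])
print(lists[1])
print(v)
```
[7, 9, 14]
[7, 9, 14]
[7, 9, 14]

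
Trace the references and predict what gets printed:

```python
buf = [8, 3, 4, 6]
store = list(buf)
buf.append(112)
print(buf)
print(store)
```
[8, 3, 4, 6, 112]
[8, 3, 4, 6]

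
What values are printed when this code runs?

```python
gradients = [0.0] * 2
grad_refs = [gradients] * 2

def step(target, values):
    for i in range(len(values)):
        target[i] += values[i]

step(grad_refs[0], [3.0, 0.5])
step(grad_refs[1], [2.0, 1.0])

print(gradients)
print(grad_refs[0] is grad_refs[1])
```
[5.0, 1.5]
True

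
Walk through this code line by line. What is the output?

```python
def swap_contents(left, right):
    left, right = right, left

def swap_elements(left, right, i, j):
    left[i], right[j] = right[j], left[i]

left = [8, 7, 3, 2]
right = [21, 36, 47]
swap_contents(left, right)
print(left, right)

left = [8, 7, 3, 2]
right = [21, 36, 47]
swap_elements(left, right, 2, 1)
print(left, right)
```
[8, 7, 3, 2] [21, 36, 47]
[8, 7, 36, 2] [21, 3, 47]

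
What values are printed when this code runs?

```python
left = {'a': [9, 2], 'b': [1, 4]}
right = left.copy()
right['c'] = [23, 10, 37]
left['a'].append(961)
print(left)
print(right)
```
{'a': [9, 2, 961], 'b': [1, 4]}
{'a': [9, 2, 961], 'b': [1, 4], 'c': [23, 10, 37]}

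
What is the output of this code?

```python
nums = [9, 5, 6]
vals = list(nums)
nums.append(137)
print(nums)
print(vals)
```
[9, 5, 6, 137]
[9, 5, 6]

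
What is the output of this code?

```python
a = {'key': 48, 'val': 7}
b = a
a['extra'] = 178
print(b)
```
{'key': 48, 'val': 7, 'extra': 178}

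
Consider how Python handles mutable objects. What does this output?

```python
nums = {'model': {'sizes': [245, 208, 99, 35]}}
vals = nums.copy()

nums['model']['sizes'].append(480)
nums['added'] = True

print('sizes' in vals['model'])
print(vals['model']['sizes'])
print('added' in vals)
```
True
[245, 208, 99, 35, 480]
False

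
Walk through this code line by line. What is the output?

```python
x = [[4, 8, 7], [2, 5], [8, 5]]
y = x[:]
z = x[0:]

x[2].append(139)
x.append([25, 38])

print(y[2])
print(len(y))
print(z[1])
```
[8, 5, 139]
3
[2, 5]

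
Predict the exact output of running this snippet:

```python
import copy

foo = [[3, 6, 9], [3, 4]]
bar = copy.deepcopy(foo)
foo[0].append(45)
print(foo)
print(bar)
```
[[3, 6, 9, 45], [3, 4]]
[[3, 6, 9], [3, 4]]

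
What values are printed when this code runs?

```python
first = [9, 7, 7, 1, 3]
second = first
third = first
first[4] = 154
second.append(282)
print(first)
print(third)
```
[9, 7, 7, 1, 154, 282]
[9, 7, 7, 1, 154, 282]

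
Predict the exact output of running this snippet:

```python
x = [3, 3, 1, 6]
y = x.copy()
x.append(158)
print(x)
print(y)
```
[3, 3, 1, 6, 158]
[3, 3, 1, 6]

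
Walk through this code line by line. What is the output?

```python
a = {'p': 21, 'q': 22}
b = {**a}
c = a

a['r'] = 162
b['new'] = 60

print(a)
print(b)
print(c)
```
{'p': 21, 'q': 22, 'r': 162}
{'p': 21, 'q': 22, 'new': 60}
{'p': 21, 'q': 22, 'r': 162}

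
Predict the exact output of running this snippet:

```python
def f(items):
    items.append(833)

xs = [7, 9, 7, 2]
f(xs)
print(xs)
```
[7, 9, 7, 2, 833]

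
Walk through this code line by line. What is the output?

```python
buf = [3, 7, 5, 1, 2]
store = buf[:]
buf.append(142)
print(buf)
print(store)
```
[3, 7, 5, 1, 2, 142]
[3, 7, 5, 1, 2]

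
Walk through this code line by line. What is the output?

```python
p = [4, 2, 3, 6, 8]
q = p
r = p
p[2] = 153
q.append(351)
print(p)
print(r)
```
[4, 2, 153, 6, 8, 351]
[4, 2, 153, 6, 8, 351]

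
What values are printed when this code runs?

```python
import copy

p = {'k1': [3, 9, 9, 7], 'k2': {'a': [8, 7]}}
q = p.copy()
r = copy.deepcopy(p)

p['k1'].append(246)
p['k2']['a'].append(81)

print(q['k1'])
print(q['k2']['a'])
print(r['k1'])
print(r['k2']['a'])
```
[3, 9, 9, 7, 246]
[8, 7, 81]
[3, 9, 9, 7]
[8, 7]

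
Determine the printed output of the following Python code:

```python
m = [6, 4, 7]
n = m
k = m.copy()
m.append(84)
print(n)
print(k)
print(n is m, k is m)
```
[6, 4, 7, 84]
[6, 4, 7]
True False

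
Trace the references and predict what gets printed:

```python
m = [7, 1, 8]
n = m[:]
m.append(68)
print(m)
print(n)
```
[7, 1, 8, 68]
[7, 1, 8]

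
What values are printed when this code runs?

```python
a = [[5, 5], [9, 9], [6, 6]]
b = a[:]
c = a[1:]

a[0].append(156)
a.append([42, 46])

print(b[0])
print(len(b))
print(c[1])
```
[5, 5, 156]
3
[6, 6]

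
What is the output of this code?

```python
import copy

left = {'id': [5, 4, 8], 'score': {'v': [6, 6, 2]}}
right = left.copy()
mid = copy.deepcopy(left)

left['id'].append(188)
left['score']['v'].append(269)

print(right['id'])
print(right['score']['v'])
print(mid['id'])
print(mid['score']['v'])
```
[5, 4, 8, 188]
[6, 6, 2, 269]
[5, 4, 8]
[6, 6, 2]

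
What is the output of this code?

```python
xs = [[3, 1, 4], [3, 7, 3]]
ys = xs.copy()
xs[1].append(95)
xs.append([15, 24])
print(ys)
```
[[3, 1, 4], [3, 7, 3, 95]]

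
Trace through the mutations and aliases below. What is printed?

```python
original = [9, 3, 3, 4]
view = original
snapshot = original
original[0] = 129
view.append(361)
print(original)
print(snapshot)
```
[129, 3, 3, 4, 361]
[129, 3, 3, 4, 361]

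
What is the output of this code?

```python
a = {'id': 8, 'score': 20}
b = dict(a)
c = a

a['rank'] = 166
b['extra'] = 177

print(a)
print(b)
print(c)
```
{'id': 8, 'score': 20, 'rank': 166}
{'id': 8, 'score': 20, 'extra': 177}
{'id': 8, 'score': 20, 'rank': 166}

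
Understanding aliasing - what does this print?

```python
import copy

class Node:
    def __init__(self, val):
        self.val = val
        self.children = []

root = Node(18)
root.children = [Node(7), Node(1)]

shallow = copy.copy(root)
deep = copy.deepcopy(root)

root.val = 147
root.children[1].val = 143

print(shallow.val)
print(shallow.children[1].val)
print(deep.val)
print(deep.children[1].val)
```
18
143
18
1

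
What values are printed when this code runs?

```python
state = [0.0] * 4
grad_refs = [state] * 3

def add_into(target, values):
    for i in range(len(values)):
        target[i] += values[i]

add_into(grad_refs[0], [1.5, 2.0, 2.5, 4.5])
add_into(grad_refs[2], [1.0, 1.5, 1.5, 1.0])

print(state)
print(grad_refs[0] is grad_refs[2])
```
[2.5, 3.5, 4.0, 5.5]
True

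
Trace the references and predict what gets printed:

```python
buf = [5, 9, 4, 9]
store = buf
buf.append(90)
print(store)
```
[5, 9, 4, 9, 90]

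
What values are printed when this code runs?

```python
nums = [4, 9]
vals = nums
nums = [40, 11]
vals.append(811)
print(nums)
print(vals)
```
[40, 11]
[4, 9, 811]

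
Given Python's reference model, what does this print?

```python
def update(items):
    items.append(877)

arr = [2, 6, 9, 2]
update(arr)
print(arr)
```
[2, 6, 9, 2, 877]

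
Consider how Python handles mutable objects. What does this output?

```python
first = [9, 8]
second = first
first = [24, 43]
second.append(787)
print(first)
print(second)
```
[24, 43]
[9, 8, 787]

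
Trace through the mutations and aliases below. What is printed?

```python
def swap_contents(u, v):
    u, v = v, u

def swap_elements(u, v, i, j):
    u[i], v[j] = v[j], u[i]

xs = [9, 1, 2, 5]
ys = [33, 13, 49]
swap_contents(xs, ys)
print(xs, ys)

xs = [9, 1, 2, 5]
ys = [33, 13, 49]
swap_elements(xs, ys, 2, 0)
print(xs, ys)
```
[9, 1, 2, 5] [33, 13, 49]
[9, 1, 33, 5] [2, 13, 49]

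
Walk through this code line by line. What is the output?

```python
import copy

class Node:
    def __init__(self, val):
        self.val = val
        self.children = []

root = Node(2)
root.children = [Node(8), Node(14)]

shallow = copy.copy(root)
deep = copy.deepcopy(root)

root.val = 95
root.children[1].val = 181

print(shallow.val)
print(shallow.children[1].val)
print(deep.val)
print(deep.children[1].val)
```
2
181
2
14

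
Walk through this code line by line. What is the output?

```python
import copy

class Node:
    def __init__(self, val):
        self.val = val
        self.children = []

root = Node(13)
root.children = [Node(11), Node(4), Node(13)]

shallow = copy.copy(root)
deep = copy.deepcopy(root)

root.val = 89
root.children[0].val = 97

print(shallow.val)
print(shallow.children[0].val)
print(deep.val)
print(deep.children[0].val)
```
13
97
13
11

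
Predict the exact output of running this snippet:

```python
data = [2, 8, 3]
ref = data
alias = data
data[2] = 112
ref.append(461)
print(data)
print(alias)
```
[2, 8, 112, 461]
[2, 8, 112, 461]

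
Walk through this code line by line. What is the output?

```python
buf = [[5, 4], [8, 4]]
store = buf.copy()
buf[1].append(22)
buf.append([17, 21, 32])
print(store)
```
[[5, 4], [8, 4, 22]]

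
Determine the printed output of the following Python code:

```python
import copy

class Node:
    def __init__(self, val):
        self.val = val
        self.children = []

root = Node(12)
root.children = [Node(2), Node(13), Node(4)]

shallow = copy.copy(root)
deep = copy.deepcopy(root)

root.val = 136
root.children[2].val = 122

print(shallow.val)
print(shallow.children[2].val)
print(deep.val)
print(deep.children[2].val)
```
12
122
12
4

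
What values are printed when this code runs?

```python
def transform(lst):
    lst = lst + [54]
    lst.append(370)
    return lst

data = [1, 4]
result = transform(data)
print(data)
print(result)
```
[1, 4]
[1, 4, 54, 370]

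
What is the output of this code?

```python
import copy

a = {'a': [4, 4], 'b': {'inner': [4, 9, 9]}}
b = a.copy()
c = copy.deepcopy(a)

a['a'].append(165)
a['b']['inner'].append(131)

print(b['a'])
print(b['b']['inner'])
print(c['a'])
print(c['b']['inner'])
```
[4, 4, 165]
[4, 9, 9, 131]
[4, 4]
[4, 9, 9]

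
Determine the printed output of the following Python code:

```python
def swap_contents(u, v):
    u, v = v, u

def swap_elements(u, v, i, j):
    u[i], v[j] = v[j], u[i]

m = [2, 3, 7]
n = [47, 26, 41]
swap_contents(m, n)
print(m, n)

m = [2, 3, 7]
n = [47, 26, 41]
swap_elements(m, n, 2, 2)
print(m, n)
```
[2, 3, 7] [47, 26, 41]
[2, 3, 41] [47, 26, 7]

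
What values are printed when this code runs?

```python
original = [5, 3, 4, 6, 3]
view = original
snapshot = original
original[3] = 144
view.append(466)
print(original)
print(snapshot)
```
[5, 3, 4, 144, 3, 466]
[5, 3, 4, 144, 3, 466]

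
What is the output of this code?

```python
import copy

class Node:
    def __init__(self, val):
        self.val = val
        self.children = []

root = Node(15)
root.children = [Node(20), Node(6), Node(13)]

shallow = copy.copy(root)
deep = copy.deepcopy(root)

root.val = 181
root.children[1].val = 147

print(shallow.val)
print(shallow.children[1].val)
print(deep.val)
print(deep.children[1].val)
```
15
147
15
6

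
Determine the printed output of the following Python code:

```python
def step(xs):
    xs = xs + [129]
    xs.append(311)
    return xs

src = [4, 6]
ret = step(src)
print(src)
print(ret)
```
[4, 6]
[4, 6, 129, 311]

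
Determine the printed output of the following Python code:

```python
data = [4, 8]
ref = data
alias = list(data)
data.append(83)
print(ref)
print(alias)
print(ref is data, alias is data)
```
[4, 8, 83]
[4, 8]
True False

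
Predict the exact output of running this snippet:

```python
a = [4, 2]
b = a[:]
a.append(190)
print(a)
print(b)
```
[4, 2, 190]
[4, 2]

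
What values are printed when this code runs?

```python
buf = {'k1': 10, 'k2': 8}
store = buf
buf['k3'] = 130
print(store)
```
{'k1': 10, 'k2': 8, 'k3': 130}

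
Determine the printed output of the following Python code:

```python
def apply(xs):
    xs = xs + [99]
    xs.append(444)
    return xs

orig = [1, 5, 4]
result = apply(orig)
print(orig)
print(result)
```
[1, 5, 4]
[1, 5, 4, 99, 444]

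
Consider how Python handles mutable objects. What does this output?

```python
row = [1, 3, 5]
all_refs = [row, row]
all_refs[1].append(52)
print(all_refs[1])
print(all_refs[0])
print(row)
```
[1, 3, 5, 52]
[1, 3, 5, 52]
[1, 3, 5, 52]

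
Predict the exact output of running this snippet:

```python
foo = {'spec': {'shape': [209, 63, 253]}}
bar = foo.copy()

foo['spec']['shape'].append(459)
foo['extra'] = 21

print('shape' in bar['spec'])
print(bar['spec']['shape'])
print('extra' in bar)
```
True
[209, 63, 253, 459]
False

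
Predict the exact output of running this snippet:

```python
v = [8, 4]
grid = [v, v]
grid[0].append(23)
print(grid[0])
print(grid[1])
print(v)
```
[8, 4, 23]
[8, 4, 23]
[8, 4, 23]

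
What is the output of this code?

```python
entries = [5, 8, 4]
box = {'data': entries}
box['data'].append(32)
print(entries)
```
[5, 8, 4, 32]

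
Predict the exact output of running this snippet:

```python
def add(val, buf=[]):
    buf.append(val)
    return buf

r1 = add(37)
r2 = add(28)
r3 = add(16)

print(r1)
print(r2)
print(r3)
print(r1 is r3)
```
[37, 28, 16]
[37, 28, 16]
[37, 28, 16]
True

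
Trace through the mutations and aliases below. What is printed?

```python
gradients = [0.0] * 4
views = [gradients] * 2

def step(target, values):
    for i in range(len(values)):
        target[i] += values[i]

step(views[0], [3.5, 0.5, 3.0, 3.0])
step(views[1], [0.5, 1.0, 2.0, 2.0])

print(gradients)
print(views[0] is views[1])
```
[4.0, 1.5, 5.0, 5.0]
True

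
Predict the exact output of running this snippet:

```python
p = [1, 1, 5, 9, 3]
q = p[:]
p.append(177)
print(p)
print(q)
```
[1, 1, 5, 9, 3, 177]
[1, 1, 5, 9, 3]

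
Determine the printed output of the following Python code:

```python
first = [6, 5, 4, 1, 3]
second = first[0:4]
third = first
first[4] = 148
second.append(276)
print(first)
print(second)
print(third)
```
[6, 5, 4, 1, 148]
[6, 5, 4, 1, 276]
[6, 5, 4, 1, 148]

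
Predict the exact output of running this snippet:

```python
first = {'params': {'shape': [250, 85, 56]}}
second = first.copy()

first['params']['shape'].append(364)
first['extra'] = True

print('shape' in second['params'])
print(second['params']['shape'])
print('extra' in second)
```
True
[250, 85, 56, 364]
False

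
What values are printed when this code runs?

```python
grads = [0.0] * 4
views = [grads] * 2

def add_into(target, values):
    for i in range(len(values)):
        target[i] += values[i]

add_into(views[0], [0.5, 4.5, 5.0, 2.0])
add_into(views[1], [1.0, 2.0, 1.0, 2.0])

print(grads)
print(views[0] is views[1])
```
[1.5, 6.5, 6.0, 4.0]
True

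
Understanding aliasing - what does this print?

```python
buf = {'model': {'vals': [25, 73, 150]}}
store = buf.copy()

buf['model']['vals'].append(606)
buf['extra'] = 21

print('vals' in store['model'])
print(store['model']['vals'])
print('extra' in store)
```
True
[25, 73, 150, 606]
False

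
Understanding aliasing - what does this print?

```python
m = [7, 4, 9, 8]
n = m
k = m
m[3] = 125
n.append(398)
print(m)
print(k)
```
[7, 4, 9, 125, 398]
[7, 4, 9, 125, 398]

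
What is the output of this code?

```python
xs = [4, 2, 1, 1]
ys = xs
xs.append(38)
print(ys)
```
[4, 2, 1, 1, 38]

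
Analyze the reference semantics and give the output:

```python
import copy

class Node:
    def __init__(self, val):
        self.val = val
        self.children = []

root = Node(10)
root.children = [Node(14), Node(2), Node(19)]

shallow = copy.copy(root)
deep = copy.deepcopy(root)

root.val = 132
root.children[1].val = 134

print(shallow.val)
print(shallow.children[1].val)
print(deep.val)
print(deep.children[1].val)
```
10
134
10
2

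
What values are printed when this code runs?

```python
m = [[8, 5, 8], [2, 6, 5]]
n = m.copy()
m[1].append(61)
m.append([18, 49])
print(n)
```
[[8, 5, 8], [2, 6, 5, 61]]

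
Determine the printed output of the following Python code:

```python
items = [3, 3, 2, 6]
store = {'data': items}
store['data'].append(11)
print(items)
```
[3, 3, 2, 6, 11]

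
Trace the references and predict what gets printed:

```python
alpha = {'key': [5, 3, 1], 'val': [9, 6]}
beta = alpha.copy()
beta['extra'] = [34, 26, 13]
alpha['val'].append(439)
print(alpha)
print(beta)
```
{'key': [5, 3, 1], 'val': [9, 6, 439]}
{'key': [5, 3, 1], 'val': [9, 6, 439], 'extra': [34, 26, 13]}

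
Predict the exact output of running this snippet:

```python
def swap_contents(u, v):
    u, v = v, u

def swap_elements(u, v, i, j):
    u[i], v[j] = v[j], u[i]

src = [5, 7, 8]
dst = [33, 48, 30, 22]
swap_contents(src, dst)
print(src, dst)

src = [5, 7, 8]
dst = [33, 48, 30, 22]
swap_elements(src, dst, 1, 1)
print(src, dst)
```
[5, 7, 8] [33, 48, 30, 22]
[5, 48, 8] [33, 7, 30, 22]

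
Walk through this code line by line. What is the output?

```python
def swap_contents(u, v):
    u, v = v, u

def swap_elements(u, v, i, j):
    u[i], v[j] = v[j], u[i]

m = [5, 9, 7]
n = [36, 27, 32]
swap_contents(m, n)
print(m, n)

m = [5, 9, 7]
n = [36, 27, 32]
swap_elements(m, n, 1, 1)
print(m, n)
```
[5, 9, 7] [36, 27, 32]
[5, 27, 7] [36, 9, 32]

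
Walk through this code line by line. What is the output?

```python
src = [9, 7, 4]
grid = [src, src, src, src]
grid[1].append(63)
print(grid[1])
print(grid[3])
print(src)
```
[9, 7, 4, 63]
[9, 7, 4, 63]
[9, 7, 4, 63]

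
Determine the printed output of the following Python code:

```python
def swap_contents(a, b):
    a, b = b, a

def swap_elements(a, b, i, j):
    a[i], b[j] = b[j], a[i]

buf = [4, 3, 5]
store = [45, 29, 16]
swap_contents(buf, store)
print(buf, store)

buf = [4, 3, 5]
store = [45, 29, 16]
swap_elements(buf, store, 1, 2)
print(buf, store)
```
[4, 3, 5] [45, 29, 16]
[4, 16, 5] [45, 29, 3]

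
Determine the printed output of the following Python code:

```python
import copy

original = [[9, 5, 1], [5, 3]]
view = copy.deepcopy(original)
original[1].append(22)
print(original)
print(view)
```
[[9, 5, 1], [5, 3, 22]]
[[9, 5, 1], [5, 3]]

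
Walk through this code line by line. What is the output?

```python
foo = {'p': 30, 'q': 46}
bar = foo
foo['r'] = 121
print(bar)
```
{'p': 30, 'q': 46, 'r': 121}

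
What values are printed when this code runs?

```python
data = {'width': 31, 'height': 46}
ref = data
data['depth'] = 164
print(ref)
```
{'width': 31, 'height': 46, 'depth': 164}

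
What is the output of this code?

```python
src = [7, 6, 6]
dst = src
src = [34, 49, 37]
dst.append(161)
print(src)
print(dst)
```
[34, 49, 37]
[7, 6, 6, 161]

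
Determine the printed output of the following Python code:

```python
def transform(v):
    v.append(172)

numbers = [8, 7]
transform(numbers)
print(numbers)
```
[8, 7, 172]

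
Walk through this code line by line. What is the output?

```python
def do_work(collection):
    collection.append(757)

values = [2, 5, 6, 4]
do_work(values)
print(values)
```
[2, 5, 6, 4, 757]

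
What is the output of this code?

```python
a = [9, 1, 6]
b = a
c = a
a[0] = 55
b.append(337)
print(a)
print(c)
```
[55, 1, 6, 337]
[55, 1, 6, 337]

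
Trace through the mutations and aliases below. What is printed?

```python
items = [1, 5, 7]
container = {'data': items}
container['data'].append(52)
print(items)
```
[1, 5, 7, 52]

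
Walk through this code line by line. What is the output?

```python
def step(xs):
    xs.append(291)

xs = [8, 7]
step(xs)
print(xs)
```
[8, 7, 291]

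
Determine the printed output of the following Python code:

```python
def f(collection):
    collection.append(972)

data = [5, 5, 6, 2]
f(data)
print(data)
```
[5, 5, 6, 2, 972]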